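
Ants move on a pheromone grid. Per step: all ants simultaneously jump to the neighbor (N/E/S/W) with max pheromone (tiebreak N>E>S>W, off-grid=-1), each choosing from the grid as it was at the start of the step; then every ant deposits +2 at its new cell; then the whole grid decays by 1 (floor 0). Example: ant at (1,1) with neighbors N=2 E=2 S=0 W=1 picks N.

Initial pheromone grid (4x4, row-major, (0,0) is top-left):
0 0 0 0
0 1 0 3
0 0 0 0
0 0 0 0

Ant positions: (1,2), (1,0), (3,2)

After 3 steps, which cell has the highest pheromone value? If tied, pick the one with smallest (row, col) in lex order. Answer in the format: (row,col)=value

Answer: (1,3)=6

Derivation:
Step 1: ant0:(1,2)->E->(1,3) | ant1:(1,0)->E->(1,1) | ant2:(3,2)->N->(2,2)
  grid max=4 at (1,3)
Step 2: ant0:(1,3)->N->(0,3) | ant1:(1,1)->N->(0,1) | ant2:(2,2)->N->(1,2)
  grid max=3 at (1,3)
Step 3: ant0:(0,3)->S->(1,3) | ant1:(0,1)->S->(1,1) | ant2:(1,2)->E->(1,3)
  grid max=6 at (1,3)
Final grid:
  0 0 0 0
  0 2 0 6
  0 0 0 0
  0 0 0 0
Max pheromone 6 at (1,3)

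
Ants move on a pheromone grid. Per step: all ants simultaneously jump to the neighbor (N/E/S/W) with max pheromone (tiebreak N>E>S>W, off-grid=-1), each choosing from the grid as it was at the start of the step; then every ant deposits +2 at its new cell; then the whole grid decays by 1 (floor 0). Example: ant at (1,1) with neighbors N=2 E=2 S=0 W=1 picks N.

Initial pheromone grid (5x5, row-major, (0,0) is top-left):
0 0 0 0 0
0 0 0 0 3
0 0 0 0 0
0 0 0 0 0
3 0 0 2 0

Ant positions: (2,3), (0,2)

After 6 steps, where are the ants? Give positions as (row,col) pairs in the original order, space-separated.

Step 1: ant0:(2,3)->N->(1,3) | ant1:(0,2)->E->(0,3)
  grid max=2 at (1,4)
Step 2: ant0:(1,3)->E->(1,4) | ant1:(0,3)->S->(1,3)
  grid max=3 at (1,4)
Step 3: ant0:(1,4)->W->(1,3) | ant1:(1,3)->E->(1,4)
  grid max=4 at (1,4)
Step 4: ant0:(1,3)->E->(1,4) | ant1:(1,4)->W->(1,3)
  grid max=5 at (1,4)
Step 5: ant0:(1,4)->W->(1,3) | ant1:(1,3)->E->(1,4)
  grid max=6 at (1,4)
Step 6: ant0:(1,3)->E->(1,4) | ant1:(1,4)->W->(1,3)
  grid max=7 at (1,4)

(1,4) (1,3)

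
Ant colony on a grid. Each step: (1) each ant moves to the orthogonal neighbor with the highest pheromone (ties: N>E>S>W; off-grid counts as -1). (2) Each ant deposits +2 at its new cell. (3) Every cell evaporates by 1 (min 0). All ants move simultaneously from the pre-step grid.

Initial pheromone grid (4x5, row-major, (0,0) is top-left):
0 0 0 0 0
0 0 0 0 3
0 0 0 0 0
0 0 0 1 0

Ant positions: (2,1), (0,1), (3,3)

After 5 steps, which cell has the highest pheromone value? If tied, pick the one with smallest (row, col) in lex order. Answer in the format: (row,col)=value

Answer: (0,3)=6

Derivation:
Step 1: ant0:(2,1)->N->(1,1) | ant1:(0,1)->E->(0,2) | ant2:(3,3)->N->(2,3)
  grid max=2 at (1,4)
Step 2: ant0:(1,1)->N->(0,1) | ant1:(0,2)->E->(0,3) | ant2:(2,3)->N->(1,3)
  grid max=1 at (0,1)
Step 3: ant0:(0,1)->E->(0,2) | ant1:(0,3)->S->(1,3) | ant2:(1,3)->N->(0,3)
  grid max=2 at (0,3)
Step 4: ant0:(0,2)->E->(0,3) | ant1:(1,3)->N->(0,3) | ant2:(0,3)->S->(1,3)
  grid max=5 at (0,3)
Step 5: ant0:(0,3)->S->(1,3) | ant1:(0,3)->S->(1,3) | ant2:(1,3)->N->(0,3)
  grid max=6 at (0,3)
Final grid:
  0 0 0 6 0
  0 0 0 6 0
  0 0 0 0 0
  0 0 0 0 0
Max pheromone 6 at (0,3)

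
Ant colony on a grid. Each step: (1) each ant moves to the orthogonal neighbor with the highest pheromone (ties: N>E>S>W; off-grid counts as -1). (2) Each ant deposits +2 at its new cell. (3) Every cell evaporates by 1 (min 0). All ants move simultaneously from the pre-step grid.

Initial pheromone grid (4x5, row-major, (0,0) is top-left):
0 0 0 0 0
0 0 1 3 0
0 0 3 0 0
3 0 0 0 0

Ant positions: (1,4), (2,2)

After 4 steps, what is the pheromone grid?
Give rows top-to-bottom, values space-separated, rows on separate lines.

After step 1: ants at (1,3),(1,2)
  0 0 0 0 0
  0 0 2 4 0
  0 0 2 0 0
  2 0 0 0 0
After step 2: ants at (1,2),(1,3)
  0 0 0 0 0
  0 0 3 5 0
  0 0 1 0 0
  1 0 0 0 0
After step 3: ants at (1,3),(1,2)
  0 0 0 0 0
  0 0 4 6 0
  0 0 0 0 0
  0 0 0 0 0
After step 4: ants at (1,2),(1,3)
  0 0 0 0 0
  0 0 5 7 0
  0 0 0 0 0
  0 0 0 0 0

0 0 0 0 0
0 0 5 7 0
0 0 0 0 0
0 0 0 0 0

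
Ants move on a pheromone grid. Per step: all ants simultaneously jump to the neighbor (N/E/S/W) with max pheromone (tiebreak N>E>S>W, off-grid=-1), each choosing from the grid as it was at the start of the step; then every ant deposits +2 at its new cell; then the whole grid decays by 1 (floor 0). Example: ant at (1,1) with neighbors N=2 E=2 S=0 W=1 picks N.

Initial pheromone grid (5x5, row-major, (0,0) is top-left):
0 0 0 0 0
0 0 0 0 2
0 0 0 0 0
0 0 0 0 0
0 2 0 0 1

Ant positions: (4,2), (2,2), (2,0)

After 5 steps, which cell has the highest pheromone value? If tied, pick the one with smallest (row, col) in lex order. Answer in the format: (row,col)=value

Step 1: ant0:(4,2)->W->(4,1) | ant1:(2,2)->N->(1,2) | ant2:(2,0)->N->(1,0)
  grid max=3 at (4,1)
Step 2: ant0:(4,1)->N->(3,1) | ant1:(1,2)->N->(0,2) | ant2:(1,0)->N->(0,0)
  grid max=2 at (4,1)
Step 3: ant0:(3,1)->S->(4,1) | ant1:(0,2)->E->(0,3) | ant2:(0,0)->E->(0,1)
  grid max=3 at (4,1)
Step 4: ant0:(4,1)->N->(3,1) | ant1:(0,3)->E->(0,4) | ant2:(0,1)->E->(0,2)
  grid max=2 at (4,1)
Step 5: ant0:(3,1)->S->(4,1) | ant1:(0,4)->S->(1,4) | ant2:(0,2)->E->(0,3)
  grid max=3 at (4,1)
Final grid:
  0 0 0 1 0
  0 0 0 0 1
  0 0 0 0 0
  0 0 0 0 0
  0 3 0 0 0
Max pheromone 3 at (4,1)

Answer: (4,1)=3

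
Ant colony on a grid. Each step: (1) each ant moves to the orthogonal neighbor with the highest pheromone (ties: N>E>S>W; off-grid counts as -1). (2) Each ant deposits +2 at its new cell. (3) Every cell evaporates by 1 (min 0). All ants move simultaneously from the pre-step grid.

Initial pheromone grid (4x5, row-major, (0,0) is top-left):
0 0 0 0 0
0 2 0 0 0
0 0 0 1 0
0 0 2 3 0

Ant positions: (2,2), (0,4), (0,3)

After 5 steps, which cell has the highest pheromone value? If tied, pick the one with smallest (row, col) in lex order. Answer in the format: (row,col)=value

Answer: (0,4)=5

Derivation:
Step 1: ant0:(2,2)->S->(3,2) | ant1:(0,4)->S->(1,4) | ant2:(0,3)->E->(0,4)
  grid max=3 at (3,2)
Step 2: ant0:(3,2)->E->(3,3) | ant1:(1,4)->N->(0,4) | ant2:(0,4)->S->(1,4)
  grid max=3 at (3,3)
Step 3: ant0:(3,3)->W->(3,2) | ant1:(0,4)->S->(1,4) | ant2:(1,4)->N->(0,4)
  grid max=3 at (0,4)
Step 4: ant0:(3,2)->E->(3,3) | ant1:(1,4)->N->(0,4) | ant2:(0,4)->S->(1,4)
  grid max=4 at (0,4)
Step 5: ant0:(3,3)->W->(3,2) | ant1:(0,4)->S->(1,4) | ant2:(1,4)->N->(0,4)
  grid max=5 at (0,4)
Final grid:
  0 0 0 0 5
  0 0 0 0 5
  0 0 0 0 0
  0 0 3 2 0
Max pheromone 5 at (0,4)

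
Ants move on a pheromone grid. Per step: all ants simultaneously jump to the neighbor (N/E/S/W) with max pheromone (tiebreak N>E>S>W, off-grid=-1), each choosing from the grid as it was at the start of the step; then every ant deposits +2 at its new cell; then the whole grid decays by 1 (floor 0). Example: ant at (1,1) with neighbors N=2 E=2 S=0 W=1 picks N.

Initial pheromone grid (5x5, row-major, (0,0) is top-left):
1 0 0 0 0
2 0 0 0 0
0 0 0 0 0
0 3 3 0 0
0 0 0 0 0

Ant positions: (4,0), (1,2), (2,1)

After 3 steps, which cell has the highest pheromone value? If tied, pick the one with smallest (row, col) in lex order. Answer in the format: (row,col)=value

Step 1: ant0:(4,0)->N->(3,0) | ant1:(1,2)->N->(0,2) | ant2:(2,1)->S->(3,1)
  grid max=4 at (3,1)
Step 2: ant0:(3,0)->E->(3,1) | ant1:(0,2)->E->(0,3) | ant2:(3,1)->E->(3,2)
  grid max=5 at (3,1)
Step 3: ant0:(3,1)->E->(3,2) | ant1:(0,3)->E->(0,4) | ant2:(3,2)->W->(3,1)
  grid max=6 at (3,1)
Final grid:
  0 0 0 0 1
  0 0 0 0 0
  0 0 0 0 0
  0 6 4 0 0
  0 0 0 0 0
Max pheromone 6 at (3,1)

Answer: (3,1)=6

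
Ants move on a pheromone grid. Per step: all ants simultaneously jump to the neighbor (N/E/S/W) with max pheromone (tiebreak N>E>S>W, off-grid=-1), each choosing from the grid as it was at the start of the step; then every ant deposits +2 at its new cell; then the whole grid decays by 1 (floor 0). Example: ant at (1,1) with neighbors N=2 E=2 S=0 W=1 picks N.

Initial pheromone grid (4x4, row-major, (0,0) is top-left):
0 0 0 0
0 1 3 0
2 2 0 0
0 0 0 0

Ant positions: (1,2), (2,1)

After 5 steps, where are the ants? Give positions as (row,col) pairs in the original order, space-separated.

Step 1: ant0:(1,2)->W->(1,1) | ant1:(2,1)->W->(2,0)
  grid max=3 at (2,0)
Step 2: ant0:(1,1)->E->(1,2) | ant1:(2,0)->E->(2,1)
  grid max=3 at (1,2)
Step 3: ant0:(1,2)->W->(1,1) | ant1:(2,1)->W->(2,0)
  grid max=3 at (2,0)
Step 4: ant0:(1,1)->E->(1,2) | ant1:(2,0)->E->(2,1)
  grid max=3 at (1,2)
Step 5: ant0:(1,2)->W->(1,1) | ant1:(2,1)->W->(2,0)
  grid max=3 at (2,0)

(1,1) (2,0)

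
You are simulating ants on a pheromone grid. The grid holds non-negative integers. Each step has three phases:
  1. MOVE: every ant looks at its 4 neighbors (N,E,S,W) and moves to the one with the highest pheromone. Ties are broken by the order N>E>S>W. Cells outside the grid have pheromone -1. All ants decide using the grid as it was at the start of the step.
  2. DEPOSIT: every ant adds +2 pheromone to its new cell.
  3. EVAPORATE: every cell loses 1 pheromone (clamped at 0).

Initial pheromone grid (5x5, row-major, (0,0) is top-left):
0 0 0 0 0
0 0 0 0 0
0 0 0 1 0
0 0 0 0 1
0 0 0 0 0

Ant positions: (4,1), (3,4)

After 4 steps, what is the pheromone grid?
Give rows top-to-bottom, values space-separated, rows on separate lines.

After step 1: ants at (3,1),(2,4)
  0 0 0 0 0
  0 0 0 0 0
  0 0 0 0 1
  0 1 0 0 0
  0 0 0 0 0
After step 2: ants at (2,1),(1,4)
  0 0 0 0 0
  0 0 0 0 1
  0 1 0 0 0
  0 0 0 0 0
  0 0 0 0 0
After step 3: ants at (1,1),(0,4)
  0 0 0 0 1
  0 1 0 0 0
  0 0 0 0 0
  0 0 0 0 0
  0 0 0 0 0
After step 4: ants at (0,1),(1,4)
  0 1 0 0 0
  0 0 0 0 1
  0 0 0 0 0
  0 0 0 0 0
  0 0 0 0 0

0 1 0 0 0
0 0 0 0 1
0 0 0 0 0
0 0 0 0 0
0 0 0 0 0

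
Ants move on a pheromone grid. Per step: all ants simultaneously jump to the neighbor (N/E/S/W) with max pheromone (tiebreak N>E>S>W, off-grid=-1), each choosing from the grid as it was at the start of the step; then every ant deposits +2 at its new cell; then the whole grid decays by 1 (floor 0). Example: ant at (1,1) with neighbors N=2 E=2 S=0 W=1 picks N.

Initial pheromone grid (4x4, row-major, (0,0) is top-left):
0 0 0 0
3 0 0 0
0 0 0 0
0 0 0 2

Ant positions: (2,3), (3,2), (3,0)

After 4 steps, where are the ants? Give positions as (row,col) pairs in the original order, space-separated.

Step 1: ant0:(2,3)->S->(3,3) | ant1:(3,2)->E->(3,3) | ant2:(3,0)->N->(2,0)
  grid max=5 at (3,3)
Step 2: ant0:(3,3)->N->(2,3) | ant1:(3,3)->N->(2,3) | ant2:(2,0)->N->(1,0)
  grid max=4 at (3,3)
Step 3: ant0:(2,3)->S->(3,3) | ant1:(2,3)->S->(3,3) | ant2:(1,0)->N->(0,0)
  grid max=7 at (3,3)
Step 4: ant0:(3,3)->N->(2,3) | ant1:(3,3)->N->(2,3) | ant2:(0,0)->S->(1,0)
  grid max=6 at (3,3)

(2,3) (2,3) (1,0)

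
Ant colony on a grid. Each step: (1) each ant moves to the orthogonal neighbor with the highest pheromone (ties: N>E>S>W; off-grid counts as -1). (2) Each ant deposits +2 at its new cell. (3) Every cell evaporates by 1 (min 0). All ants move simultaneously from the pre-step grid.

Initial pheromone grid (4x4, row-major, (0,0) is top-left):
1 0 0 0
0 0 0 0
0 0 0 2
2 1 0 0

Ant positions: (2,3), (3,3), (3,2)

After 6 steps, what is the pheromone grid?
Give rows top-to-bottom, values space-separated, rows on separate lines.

After step 1: ants at (1,3),(2,3),(3,1)
  0 0 0 0
  0 0 0 1
  0 0 0 3
  1 2 0 0
After step 2: ants at (2,3),(1,3),(3,0)
  0 0 0 0
  0 0 0 2
  0 0 0 4
  2 1 0 0
After step 3: ants at (1,3),(2,3),(3,1)
  0 0 0 0
  0 0 0 3
  0 0 0 5
  1 2 0 0
After step 4: ants at (2,3),(1,3),(3,0)
  0 0 0 0
  0 0 0 4
  0 0 0 6
  2 1 0 0
After step 5: ants at (1,3),(2,3),(3,1)
  0 0 0 0
  0 0 0 5
  0 0 0 7
  1 2 0 0
After step 6: ants at (2,3),(1,3),(3,0)
  0 0 0 0
  0 0 0 6
  0 0 0 8
  2 1 0 0

0 0 0 0
0 0 0 6
0 0 0 8
2 1 0 0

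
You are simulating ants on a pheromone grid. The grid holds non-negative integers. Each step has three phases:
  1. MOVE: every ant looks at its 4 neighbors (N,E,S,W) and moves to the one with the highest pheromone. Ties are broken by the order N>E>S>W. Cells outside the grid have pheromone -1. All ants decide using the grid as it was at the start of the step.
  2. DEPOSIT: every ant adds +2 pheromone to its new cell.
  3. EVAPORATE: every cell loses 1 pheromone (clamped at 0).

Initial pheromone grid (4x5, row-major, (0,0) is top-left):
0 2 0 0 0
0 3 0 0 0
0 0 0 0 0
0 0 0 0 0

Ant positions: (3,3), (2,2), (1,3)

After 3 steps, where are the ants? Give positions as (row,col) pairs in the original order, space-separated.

Step 1: ant0:(3,3)->N->(2,3) | ant1:(2,2)->N->(1,2) | ant2:(1,3)->N->(0,3)
  grid max=2 at (1,1)
Step 2: ant0:(2,3)->N->(1,3) | ant1:(1,2)->W->(1,1) | ant2:(0,3)->E->(0,4)
  grid max=3 at (1,1)
Step 3: ant0:(1,3)->N->(0,3) | ant1:(1,1)->N->(0,1) | ant2:(0,4)->S->(1,4)
  grid max=2 at (1,1)

(0,3) (0,1) (1,4)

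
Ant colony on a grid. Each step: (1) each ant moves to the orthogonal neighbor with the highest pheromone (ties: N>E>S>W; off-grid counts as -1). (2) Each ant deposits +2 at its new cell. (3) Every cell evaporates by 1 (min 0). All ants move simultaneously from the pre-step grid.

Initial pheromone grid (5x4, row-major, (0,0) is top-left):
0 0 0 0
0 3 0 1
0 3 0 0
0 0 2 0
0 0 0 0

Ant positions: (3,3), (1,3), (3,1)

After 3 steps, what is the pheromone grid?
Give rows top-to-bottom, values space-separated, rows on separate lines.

After step 1: ants at (3,2),(0,3),(2,1)
  0 0 0 1
  0 2 0 0
  0 4 0 0
  0 0 3 0
  0 0 0 0
After step 2: ants at (2,2),(1,3),(1,1)
  0 0 0 0
  0 3 0 1
  0 3 1 0
  0 0 2 0
  0 0 0 0
After step 3: ants at (2,1),(0,3),(2,1)
  0 0 0 1
  0 2 0 0
  0 6 0 0
  0 0 1 0
  0 0 0 0

0 0 0 1
0 2 0 0
0 6 0 0
0 0 1 0
0 0 0 0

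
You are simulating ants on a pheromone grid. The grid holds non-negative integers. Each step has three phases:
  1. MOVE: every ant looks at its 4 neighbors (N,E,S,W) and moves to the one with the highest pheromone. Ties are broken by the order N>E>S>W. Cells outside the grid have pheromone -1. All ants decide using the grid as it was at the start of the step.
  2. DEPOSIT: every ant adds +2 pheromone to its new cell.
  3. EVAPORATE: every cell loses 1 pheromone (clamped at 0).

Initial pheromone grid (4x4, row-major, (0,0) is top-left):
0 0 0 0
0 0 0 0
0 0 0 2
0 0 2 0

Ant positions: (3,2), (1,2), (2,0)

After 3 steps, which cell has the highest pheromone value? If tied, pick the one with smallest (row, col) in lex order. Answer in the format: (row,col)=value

Step 1: ant0:(3,2)->N->(2,2) | ant1:(1,2)->N->(0,2) | ant2:(2,0)->N->(1,0)
  grid max=1 at (0,2)
Step 2: ant0:(2,2)->E->(2,3) | ant1:(0,2)->E->(0,3) | ant2:(1,0)->N->(0,0)
  grid max=2 at (2,3)
Step 3: ant0:(2,3)->N->(1,3) | ant1:(0,3)->S->(1,3) | ant2:(0,0)->E->(0,1)
  grid max=3 at (1,3)
Final grid:
  0 1 0 0
  0 0 0 3
  0 0 0 1
  0 0 0 0
Max pheromone 3 at (1,3)

Answer: (1,3)=3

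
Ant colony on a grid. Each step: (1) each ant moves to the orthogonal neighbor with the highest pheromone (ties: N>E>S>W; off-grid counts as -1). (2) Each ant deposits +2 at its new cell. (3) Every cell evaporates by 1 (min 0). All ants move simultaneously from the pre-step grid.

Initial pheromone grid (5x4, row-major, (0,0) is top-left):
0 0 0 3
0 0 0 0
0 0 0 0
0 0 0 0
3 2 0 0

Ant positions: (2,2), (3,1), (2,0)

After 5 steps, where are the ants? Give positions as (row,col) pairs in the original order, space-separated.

Step 1: ant0:(2,2)->N->(1,2) | ant1:(3,1)->S->(4,1) | ant2:(2,0)->N->(1,0)
  grid max=3 at (4,1)
Step 2: ant0:(1,2)->N->(0,2) | ant1:(4,1)->W->(4,0) | ant2:(1,0)->N->(0,0)
  grid max=3 at (4,0)
Step 3: ant0:(0,2)->E->(0,3) | ant1:(4,0)->E->(4,1) | ant2:(0,0)->E->(0,1)
  grid max=3 at (4,1)
Step 4: ant0:(0,3)->S->(1,3) | ant1:(4,1)->W->(4,0) | ant2:(0,1)->E->(0,2)
  grid max=3 at (4,0)
Step 5: ant0:(1,3)->N->(0,3) | ant1:(4,0)->E->(4,1) | ant2:(0,2)->E->(0,3)
  grid max=4 at (0,3)

(0,3) (4,1) (0,3)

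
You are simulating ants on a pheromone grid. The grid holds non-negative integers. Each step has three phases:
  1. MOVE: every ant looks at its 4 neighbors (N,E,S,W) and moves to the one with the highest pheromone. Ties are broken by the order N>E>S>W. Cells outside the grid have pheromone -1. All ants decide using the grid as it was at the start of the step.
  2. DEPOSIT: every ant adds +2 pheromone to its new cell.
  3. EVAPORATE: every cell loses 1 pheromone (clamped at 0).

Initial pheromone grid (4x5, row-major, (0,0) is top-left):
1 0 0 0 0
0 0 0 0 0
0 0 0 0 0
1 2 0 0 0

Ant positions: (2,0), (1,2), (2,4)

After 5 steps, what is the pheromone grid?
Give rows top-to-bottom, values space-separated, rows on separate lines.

After step 1: ants at (3,0),(0,2),(1,4)
  0 0 1 0 0
  0 0 0 0 1
  0 0 0 0 0
  2 1 0 0 0
After step 2: ants at (3,1),(0,3),(0,4)
  0 0 0 1 1
  0 0 0 0 0
  0 0 0 0 0
  1 2 0 0 0
After step 3: ants at (3,0),(0,4),(0,3)
  0 0 0 2 2
  0 0 0 0 0
  0 0 0 0 0
  2 1 0 0 0
After step 4: ants at (3,1),(0,3),(0,4)
  0 0 0 3 3
  0 0 0 0 0
  0 0 0 0 0
  1 2 0 0 0
After step 5: ants at (3,0),(0,4),(0,3)
  0 0 0 4 4
  0 0 0 0 0
  0 0 0 0 0
  2 1 0 0 0

0 0 0 4 4
0 0 0 0 0
0 0 0 0 0
2 1 0 0 0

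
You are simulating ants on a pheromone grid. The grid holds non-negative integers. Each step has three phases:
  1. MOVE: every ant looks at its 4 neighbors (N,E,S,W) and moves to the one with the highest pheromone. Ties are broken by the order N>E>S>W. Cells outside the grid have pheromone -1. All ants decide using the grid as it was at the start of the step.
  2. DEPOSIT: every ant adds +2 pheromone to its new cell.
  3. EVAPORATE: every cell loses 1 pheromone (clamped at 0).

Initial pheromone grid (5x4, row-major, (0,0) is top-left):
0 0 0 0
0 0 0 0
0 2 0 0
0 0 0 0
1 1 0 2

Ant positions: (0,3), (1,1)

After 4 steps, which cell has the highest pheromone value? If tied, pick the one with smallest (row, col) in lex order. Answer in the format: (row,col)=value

Step 1: ant0:(0,3)->S->(1,3) | ant1:(1,1)->S->(2,1)
  grid max=3 at (2,1)
Step 2: ant0:(1,3)->N->(0,3) | ant1:(2,1)->N->(1,1)
  grid max=2 at (2,1)
Step 3: ant0:(0,3)->S->(1,3) | ant1:(1,1)->S->(2,1)
  grid max=3 at (2,1)
Step 4: ant0:(1,3)->N->(0,3) | ant1:(2,1)->N->(1,1)
  grid max=2 at (2,1)
Final grid:
  0 0 0 1
  0 1 0 0
  0 2 0 0
  0 0 0 0
  0 0 0 0
Max pheromone 2 at (2,1)

Answer: (2,1)=2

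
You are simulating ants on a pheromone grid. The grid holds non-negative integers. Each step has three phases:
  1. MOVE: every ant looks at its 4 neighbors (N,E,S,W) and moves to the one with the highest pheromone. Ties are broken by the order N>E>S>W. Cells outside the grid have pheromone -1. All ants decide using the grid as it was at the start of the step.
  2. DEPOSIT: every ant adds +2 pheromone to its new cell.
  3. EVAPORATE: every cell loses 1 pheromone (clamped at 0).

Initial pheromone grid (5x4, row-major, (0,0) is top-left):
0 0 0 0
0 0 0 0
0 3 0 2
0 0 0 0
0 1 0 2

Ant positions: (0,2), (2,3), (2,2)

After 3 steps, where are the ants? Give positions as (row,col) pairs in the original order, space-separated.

Step 1: ant0:(0,2)->E->(0,3) | ant1:(2,3)->N->(1,3) | ant2:(2,2)->W->(2,1)
  grid max=4 at (2,1)
Step 2: ant0:(0,3)->S->(1,3) | ant1:(1,3)->N->(0,3) | ant2:(2,1)->N->(1,1)
  grid max=3 at (2,1)
Step 3: ant0:(1,3)->N->(0,3) | ant1:(0,3)->S->(1,3) | ant2:(1,1)->S->(2,1)
  grid max=4 at (2,1)

(0,3) (1,3) (2,1)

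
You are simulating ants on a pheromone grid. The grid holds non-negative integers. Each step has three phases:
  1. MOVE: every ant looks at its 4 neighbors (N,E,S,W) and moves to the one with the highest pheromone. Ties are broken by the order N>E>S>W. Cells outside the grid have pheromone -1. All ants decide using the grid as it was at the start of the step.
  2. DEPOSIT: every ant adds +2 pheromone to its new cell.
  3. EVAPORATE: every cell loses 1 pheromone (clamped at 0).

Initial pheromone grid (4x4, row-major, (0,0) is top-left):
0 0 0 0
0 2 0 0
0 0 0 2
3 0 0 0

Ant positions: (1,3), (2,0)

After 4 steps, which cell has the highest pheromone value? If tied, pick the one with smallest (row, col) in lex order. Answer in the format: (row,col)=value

Answer: (3,0)=3

Derivation:
Step 1: ant0:(1,3)->S->(2,3) | ant1:(2,0)->S->(3,0)
  grid max=4 at (3,0)
Step 2: ant0:(2,3)->N->(1,3) | ant1:(3,0)->N->(2,0)
  grid max=3 at (3,0)
Step 3: ant0:(1,3)->S->(2,3) | ant1:(2,0)->S->(3,0)
  grid max=4 at (3,0)
Step 4: ant0:(2,3)->N->(1,3) | ant1:(3,0)->N->(2,0)
  grid max=3 at (3,0)
Final grid:
  0 0 0 0
  0 0 0 1
  1 0 0 2
  3 0 0 0
Max pheromone 3 at (3,0)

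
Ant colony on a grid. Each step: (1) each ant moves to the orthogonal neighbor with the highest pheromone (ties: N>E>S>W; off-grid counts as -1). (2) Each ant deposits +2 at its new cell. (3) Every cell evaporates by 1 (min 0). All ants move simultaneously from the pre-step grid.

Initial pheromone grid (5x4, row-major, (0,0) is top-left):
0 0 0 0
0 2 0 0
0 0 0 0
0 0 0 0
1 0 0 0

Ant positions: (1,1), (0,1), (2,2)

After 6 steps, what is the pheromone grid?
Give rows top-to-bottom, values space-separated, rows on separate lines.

After step 1: ants at (0,1),(1,1),(1,2)
  0 1 0 0
  0 3 1 0
  0 0 0 0
  0 0 0 0
  0 0 0 0
After step 2: ants at (1,1),(0,1),(1,1)
  0 2 0 0
  0 6 0 0
  0 0 0 0
  0 0 0 0
  0 0 0 0
After step 3: ants at (0,1),(1,1),(0,1)
  0 5 0 0
  0 7 0 0
  0 0 0 0
  0 0 0 0
  0 0 0 0
After step 4: ants at (1,1),(0,1),(1,1)
  0 6 0 0
  0 10 0 0
  0 0 0 0
  0 0 0 0
  0 0 0 0
After step 5: ants at (0,1),(1,1),(0,1)
  0 9 0 0
  0 11 0 0
  0 0 0 0
  0 0 0 0
  0 0 0 0
After step 6: ants at (1,1),(0,1),(1,1)
  0 10 0 0
  0 14 0 0
  0 0 0 0
  0 0 0 0
  0 0 0 0

0 10 0 0
0 14 0 0
0 0 0 0
0 0 0 0
0 0 0 0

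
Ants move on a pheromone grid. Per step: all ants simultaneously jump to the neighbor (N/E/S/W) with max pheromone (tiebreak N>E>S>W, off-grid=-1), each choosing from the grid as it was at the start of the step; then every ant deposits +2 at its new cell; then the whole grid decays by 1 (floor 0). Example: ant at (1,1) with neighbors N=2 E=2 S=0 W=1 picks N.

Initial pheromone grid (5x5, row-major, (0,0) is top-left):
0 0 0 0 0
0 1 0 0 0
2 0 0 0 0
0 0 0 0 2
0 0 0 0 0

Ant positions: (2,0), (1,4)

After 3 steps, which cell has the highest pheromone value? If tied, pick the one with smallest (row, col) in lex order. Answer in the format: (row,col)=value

Answer: (0,4)=1

Derivation:
Step 1: ant0:(2,0)->N->(1,0) | ant1:(1,4)->N->(0,4)
  grid max=1 at (0,4)
Step 2: ant0:(1,0)->S->(2,0) | ant1:(0,4)->S->(1,4)
  grid max=2 at (2,0)
Step 3: ant0:(2,0)->N->(1,0) | ant1:(1,4)->N->(0,4)
  grid max=1 at (0,4)
Final grid:
  0 0 0 0 1
  1 0 0 0 0
  1 0 0 0 0
  0 0 0 0 0
  0 0 0 0 0
Max pheromone 1 at (0,4)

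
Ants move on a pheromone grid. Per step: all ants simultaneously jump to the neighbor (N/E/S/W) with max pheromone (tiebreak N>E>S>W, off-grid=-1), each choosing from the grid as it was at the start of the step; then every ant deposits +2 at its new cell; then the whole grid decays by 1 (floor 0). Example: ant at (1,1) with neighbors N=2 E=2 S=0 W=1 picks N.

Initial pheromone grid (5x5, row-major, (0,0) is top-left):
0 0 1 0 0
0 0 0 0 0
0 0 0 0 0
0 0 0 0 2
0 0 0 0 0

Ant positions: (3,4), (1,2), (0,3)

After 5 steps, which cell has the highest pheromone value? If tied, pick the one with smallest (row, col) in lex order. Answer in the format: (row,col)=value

Step 1: ant0:(3,4)->N->(2,4) | ant1:(1,2)->N->(0,2) | ant2:(0,3)->W->(0,2)
  grid max=4 at (0,2)
Step 2: ant0:(2,4)->S->(3,4) | ant1:(0,2)->E->(0,3) | ant2:(0,2)->E->(0,3)
  grid max=3 at (0,2)
Step 3: ant0:(3,4)->N->(2,4) | ant1:(0,3)->W->(0,2) | ant2:(0,3)->W->(0,2)
  grid max=6 at (0,2)
Step 4: ant0:(2,4)->S->(3,4) | ant1:(0,2)->E->(0,3) | ant2:(0,2)->E->(0,3)
  grid max=5 at (0,2)
Step 5: ant0:(3,4)->N->(2,4) | ant1:(0,3)->W->(0,2) | ant2:(0,3)->W->(0,2)
  grid max=8 at (0,2)
Final grid:
  0 0 8 4 0
  0 0 0 0 0
  0 0 0 0 1
  0 0 0 0 1
  0 0 0 0 0
Max pheromone 8 at (0,2)

Answer: (0,2)=8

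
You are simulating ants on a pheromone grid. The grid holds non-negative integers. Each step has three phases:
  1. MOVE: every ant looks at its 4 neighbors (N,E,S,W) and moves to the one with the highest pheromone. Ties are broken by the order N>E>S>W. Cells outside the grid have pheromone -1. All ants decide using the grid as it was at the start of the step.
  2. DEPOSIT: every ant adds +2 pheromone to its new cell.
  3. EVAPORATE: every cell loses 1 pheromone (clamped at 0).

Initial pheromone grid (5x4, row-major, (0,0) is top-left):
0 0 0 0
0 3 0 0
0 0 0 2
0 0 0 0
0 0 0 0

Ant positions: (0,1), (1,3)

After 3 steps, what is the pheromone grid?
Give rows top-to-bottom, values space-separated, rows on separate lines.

After step 1: ants at (1,1),(2,3)
  0 0 0 0
  0 4 0 0
  0 0 0 3
  0 0 0 0
  0 0 0 0
After step 2: ants at (0,1),(1,3)
  0 1 0 0
  0 3 0 1
  0 0 0 2
  0 0 0 0
  0 0 0 0
After step 3: ants at (1,1),(2,3)
  0 0 0 0
  0 4 0 0
  0 0 0 3
  0 0 0 0
  0 0 0 0

0 0 0 0
0 4 0 0
0 0 0 3
0 0 0 0
0 0 0 0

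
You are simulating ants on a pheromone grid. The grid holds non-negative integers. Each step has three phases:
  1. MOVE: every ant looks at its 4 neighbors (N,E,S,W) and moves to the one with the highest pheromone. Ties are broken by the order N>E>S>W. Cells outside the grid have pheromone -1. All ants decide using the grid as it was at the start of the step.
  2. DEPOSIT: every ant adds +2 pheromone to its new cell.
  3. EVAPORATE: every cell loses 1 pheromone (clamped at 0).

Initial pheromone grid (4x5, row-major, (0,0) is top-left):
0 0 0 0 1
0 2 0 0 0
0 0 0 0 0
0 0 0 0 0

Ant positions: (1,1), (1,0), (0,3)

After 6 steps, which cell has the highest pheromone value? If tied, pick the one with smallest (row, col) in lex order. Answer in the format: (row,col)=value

Step 1: ant0:(1,1)->N->(0,1) | ant1:(1,0)->E->(1,1) | ant2:(0,3)->E->(0,4)
  grid max=3 at (1,1)
Step 2: ant0:(0,1)->S->(1,1) | ant1:(1,1)->N->(0,1) | ant2:(0,4)->S->(1,4)
  grid max=4 at (1,1)
Step 3: ant0:(1,1)->N->(0,1) | ant1:(0,1)->S->(1,1) | ant2:(1,4)->N->(0,4)
  grid max=5 at (1,1)
Step 4: ant0:(0,1)->S->(1,1) | ant1:(1,1)->N->(0,1) | ant2:(0,4)->S->(1,4)
  grid max=6 at (1,1)
Step 5: ant0:(1,1)->N->(0,1) | ant1:(0,1)->S->(1,1) | ant2:(1,4)->N->(0,4)
  grid max=7 at (1,1)
Step 6: ant0:(0,1)->S->(1,1) | ant1:(1,1)->N->(0,1) | ant2:(0,4)->S->(1,4)
  grid max=8 at (1,1)
Final grid:
  0 6 0 0 1
  0 8 0 0 1
  0 0 0 0 0
  0 0 0 0 0
Max pheromone 8 at (1,1)

Answer: (1,1)=8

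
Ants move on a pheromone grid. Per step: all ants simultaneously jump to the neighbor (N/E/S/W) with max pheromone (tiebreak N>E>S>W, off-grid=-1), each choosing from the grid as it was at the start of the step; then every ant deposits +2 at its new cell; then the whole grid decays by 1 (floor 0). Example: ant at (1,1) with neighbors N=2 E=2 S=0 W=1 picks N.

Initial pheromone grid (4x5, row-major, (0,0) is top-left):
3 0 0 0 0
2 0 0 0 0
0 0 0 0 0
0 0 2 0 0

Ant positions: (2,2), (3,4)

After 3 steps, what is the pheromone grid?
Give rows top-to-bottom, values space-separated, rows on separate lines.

After step 1: ants at (3,2),(2,4)
  2 0 0 0 0
  1 0 0 0 0
  0 0 0 0 1
  0 0 3 0 0
After step 2: ants at (2,2),(1,4)
  1 0 0 0 0
  0 0 0 0 1
  0 0 1 0 0
  0 0 2 0 0
After step 3: ants at (3,2),(0,4)
  0 0 0 0 1
  0 0 0 0 0
  0 0 0 0 0
  0 0 3 0 0

0 0 0 0 1
0 0 0 0 0
0 0 0 0 0
0 0 3 0 0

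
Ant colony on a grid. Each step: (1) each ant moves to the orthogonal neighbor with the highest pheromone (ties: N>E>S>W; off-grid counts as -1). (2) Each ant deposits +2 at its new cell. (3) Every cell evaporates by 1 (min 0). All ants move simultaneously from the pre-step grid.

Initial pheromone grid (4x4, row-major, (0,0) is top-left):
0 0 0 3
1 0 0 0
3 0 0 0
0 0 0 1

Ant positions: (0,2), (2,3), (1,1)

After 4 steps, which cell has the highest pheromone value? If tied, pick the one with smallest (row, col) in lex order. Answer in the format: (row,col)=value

Step 1: ant0:(0,2)->E->(0,3) | ant1:(2,3)->S->(3,3) | ant2:(1,1)->W->(1,0)
  grid max=4 at (0,3)
Step 2: ant0:(0,3)->S->(1,3) | ant1:(3,3)->N->(2,3) | ant2:(1,0)->S->(2,0)
  grid max=3 at (0,3)
Step 3: ant0:(1,3)->N->(0,3) | ant1:(2,3)->N->(1,3) | ant2:(2,0)->N->(1,0)
  grid max=4 at (0,3)
Step 4: ant0:(0,3)->S->(1,3) | ant1:(1,3)->N->(0,3) | ant2:(1,0)->S->(2,0)
  grid max=5 at (0,3)
Final grid:
  0 0 0 5
  1 0 0 3
  3 0 0 0
  0 0 0 0
Max pheromone 5 at (0,3)

Answer: (0,3)=5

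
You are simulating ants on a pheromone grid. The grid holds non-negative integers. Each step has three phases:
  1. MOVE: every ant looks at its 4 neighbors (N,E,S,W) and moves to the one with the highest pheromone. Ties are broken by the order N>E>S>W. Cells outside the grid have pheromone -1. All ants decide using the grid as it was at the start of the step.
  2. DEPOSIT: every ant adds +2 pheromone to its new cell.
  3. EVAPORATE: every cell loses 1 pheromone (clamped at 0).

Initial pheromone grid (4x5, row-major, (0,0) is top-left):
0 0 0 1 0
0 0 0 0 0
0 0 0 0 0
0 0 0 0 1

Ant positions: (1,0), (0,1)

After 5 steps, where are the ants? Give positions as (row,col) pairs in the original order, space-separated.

Step 1: ant0:(1,0)->N->(0,0) | ant1:(0,1)->E->(0,2)
  grid max=1 at (0,0)
Step 2: ant0:(0,0)->E->(0,1) | ant1:(0,2)->E->(0,3)
  grid max=1 at (0,1)
Step 3: ant0:(0,1)->E->(0,2) | ant1:(0,3)->E->(0,4)
  grid max=1 at (0,2)
Step 4: ant0:(0,2)->E->(0,3) | ant1:(0,4)->S->(1,4)
  grid max=1 at (0,3)
Step 5: ant0:(0,3)->E->(0,4) | ant1:(1,4)->N->(0,4)
  grid max=3 at (0,4)

(0,4) (0,4)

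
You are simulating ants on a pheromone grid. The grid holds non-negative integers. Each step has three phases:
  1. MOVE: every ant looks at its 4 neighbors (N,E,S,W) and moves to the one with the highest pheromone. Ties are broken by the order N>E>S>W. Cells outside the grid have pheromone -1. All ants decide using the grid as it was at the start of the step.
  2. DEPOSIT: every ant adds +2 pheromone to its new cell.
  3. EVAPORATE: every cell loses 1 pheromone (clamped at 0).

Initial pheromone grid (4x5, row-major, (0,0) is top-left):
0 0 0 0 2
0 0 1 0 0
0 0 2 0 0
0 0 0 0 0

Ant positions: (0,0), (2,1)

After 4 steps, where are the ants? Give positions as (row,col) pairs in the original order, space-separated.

Step 1: ant0:(0,0)->E->(0,1) | ant1:(2,1)->E->(2,2)
  grid max=3 at (2,2)
Step 2: ant0:(0,1)->E->(0,2) | ant1:(2,2)->N->(1,2)
  grid max=2 at (2,2)
Step 3: ant0:(0,2)->S->(1,2) | ant1:(1,2)->S->(2,2)
  grid max=3 at (2,2)
Step 4: ant0:(1,2)->S->(2,2) | ant1:(2,2)->N->(1,2)
  grid max=4 at (2,2)

(2,2) (1,2)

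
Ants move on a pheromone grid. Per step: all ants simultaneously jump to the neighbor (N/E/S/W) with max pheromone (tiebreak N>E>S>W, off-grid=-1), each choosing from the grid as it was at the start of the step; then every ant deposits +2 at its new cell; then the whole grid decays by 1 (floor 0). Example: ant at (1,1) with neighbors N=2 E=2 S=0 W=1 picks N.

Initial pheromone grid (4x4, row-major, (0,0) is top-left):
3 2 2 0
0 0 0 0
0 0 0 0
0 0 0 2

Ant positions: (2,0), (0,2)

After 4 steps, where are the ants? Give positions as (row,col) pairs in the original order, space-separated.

Step 1: ant0:(2,0)->N->(1,0) | ant1:(0,2)->W->(0,1)
  grid max=3 at (0,1)
Step 2: ant0:(1,0)->N->(0,0) | ant1:(0,1)->W->(0,0)
  grid max=5 at (0,0)
Step 3: ant0:(0,0)->E->(0,1) | ant1:(0,0)->E->(0,1)
  grid max=5 at (0,1)
Step 4: ant0:(0,1)->W->(0,0) | ant1:(0,1)->W->(0,0)
  grid max=7 at (0,0)

(0,0) (0,0)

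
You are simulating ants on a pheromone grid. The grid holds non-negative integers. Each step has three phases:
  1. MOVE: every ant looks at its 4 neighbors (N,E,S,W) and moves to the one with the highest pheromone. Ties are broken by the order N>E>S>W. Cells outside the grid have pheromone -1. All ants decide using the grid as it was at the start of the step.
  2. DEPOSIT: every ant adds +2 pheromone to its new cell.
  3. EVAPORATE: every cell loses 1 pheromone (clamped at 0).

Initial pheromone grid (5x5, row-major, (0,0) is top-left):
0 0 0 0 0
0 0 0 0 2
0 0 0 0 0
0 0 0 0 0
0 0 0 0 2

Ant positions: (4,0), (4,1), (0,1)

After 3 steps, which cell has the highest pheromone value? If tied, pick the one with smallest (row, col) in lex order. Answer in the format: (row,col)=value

Step 1: ant0:(4,0)->N->(3,0) | ant1:(4,1)->N->(3,1) | ant2:(0,1)->E->(0,2)
  grid max=1 at (0,2)
Step 2: ant0:(3,0)->E->(3,1) | ant1:(3,1)->W->(3,0) | ant2:(0,2)->E->(0,3)
  grid max=2 at (3,0)
Step 3: ant0:(3,1)->W->(3,0) | ant1:(3,0)->E->(3,1) | ant2:(0,3)->E->(0,4)
  grid max=3 at (3,0)
Final grid:
  0 0 0 0 1
  0 0 0 0 0
  0 0 0 0 0
  3 3 0 0 0
  0 0 0 0 0
Max pheromone 3 at (3,0)

Answer: (3,0)=3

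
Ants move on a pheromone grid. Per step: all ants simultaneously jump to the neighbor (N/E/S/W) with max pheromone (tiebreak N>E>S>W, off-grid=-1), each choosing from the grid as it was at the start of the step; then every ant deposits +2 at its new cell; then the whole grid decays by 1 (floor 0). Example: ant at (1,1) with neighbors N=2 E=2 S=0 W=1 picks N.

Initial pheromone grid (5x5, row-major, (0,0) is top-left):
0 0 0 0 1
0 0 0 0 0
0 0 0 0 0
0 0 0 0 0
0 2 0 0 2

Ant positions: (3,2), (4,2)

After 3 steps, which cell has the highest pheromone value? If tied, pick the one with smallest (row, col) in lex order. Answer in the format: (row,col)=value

Answer: (4,1)=3

Derivation:
Step 1: ant0:(3,2)->N->(2,2) | ant1:(4,2)->W->(4,1)
  grid max=3 at (4,1)
Step 2: ant0:(2,2)->N->(1,2) | ant1:(4,1)->N->(3,1)
  grid max=2 at (4,1)
Step 3: ant0:(1,2)->N->(0,2) | ant1:(3,1)->S->(4,1)
  grid max=3 at (4,1)
Final grid:
  0 0 1 0 0
  0 0 0 0 0
  0 0 0 0 0
  0 0 0 0 0
  0 3 0 0 0
Max pheromone 3 at (4,1)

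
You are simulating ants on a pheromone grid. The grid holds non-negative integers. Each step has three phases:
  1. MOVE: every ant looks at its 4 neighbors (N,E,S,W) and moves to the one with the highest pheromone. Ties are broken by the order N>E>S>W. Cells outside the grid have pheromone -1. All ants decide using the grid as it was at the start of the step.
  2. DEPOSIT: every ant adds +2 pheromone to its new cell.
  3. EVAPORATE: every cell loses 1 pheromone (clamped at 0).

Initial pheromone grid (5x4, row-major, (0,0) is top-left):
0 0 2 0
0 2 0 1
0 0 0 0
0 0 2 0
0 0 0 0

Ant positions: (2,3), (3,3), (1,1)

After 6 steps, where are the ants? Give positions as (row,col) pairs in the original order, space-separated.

Step 1: ant0:(2,3)->N->(1,3) | ant1:(3,3)->W->(3,2) | ant2:(1,1)->N->(0,1)
  grid max=3 at (3,2)
Step 2: ant0:(1,3)->N->(0,3) | ant1:(3,2)->N->(2,2) | ant2:(0,1)->E->(0,2)
  grid max=2 at (0,2)
Step 3: ant0:(0,3)->W->(0,2) | ant1:(2,2)->S->(3,2) | ant2:(0,2)->E->(0,3)
  grid max=3 at (0,2)
Step 4: ant0:(0,2)->E->(0,3) | ant1:(3,2)->N->(2,2) | ant2:(0,3)->W->(0,2)
  grid max=4 at (0,2)
Step 5: ant0:(0,3)->W->(0,2) | ant1:(2,2)->S->(3,2) | ant2:(0,2)->E->(0,3)
  grid max=5 at (0,2)
Step 6: ant0:(0,2)->E->(0,3) | ant1:(3,2)->N->(2,2) | ant2:(0,3)->W->(0,2)
  grid max=6 at (0,2)

(0,3) (2,2) (0,2)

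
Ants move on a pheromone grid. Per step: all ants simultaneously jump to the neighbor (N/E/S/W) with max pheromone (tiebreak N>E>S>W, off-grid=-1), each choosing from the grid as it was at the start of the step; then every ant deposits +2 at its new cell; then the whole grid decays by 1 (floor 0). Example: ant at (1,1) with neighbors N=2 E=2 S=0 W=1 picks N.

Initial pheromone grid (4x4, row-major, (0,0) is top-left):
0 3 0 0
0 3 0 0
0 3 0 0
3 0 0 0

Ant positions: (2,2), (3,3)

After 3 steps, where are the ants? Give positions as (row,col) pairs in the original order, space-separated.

Step 1: ant0:(2,2)->W->(2,1) | ant1:(3,3)->N->(2,3)
  grid max=4 at (2,1)
Step 2: ant0:(2,1)->N->(1,1) | ant1:(2,3)->N->(1,3)
  grid max=3 at (1,1)
Step 3: ant0:(1,1)->S->(2,1) | ant1:(1,3)->N->(0,3)
  grid max=4 at (2,1)

(2,1) (0,3)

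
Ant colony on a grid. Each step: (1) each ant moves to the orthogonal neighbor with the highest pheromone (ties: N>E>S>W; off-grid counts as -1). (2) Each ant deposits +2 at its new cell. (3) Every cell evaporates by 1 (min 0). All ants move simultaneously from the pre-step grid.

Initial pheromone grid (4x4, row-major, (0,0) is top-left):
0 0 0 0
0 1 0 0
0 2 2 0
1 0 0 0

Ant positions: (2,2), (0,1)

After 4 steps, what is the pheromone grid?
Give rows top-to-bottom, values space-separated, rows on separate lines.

After step 1: ants at (2,1),(1,1)
  0 0 0 0
  0 2 0 0
  0 3 1 0
  0 0 0 0
After step 2: ants at (1,1),(2,1)
  0 0 0 0
  0 3 0 0
  0 4 0 0
  0 0 0 0
After step 3: ants at (2,1),(1,1)
  0 0 0 0
  0 4 0 0
  0 5 0 0
  0 0 0 0
After step 4: ants at (1,1),(2,1)
  0 0 0 0
  0 5 0 0
  0 6 0 0
  0 0 0 0

0 0 0 0
0 5 0 0
0 6 0 0
0 0 0 0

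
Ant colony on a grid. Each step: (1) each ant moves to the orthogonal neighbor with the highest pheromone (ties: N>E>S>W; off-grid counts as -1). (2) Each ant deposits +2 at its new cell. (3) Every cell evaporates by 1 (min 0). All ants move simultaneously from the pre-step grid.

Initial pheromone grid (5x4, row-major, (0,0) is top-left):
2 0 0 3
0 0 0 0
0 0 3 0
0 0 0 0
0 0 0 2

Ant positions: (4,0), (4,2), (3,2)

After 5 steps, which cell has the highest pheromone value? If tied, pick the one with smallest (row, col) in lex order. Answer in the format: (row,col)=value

Step 1: ant0:(4,0)->N->(3,0) | ant1:(4,2)->E->(4,3) | ant2:(3,2)->N->(2,2)
  grid max=4 at (2,2)
Step 2: ant0:(3,0)->N->(2,0) | ant1:(4,3)->N->(3,3) | ant2:(2,2)->N->(1,2)
  grid max=3 at (2,2)
Step 3: ant0:(2,0)->N->(1,0) | ant1:(3,3)->S->(4,3) | ant2:(1,2)->S->(2,2)
  grid max=4 at (2,2)
Step 4: ant0:(1,0)->N->(0,0) | ant1:(4,3)->N->(3,3) | ant2:(2,2)->N->(1,2)
  grid max=3 at (2,2)
Step 5: ant0:(0,0)->E->(0,1) | ant1:(3,3)->S->(4,3) | ant2:(1,2)->S->(2,2)
  grid max=4 at (2,2)
Final grid:
  0 1 0 0
  0 0 0 0
  0 0 4 0
  0 0 0 0
  0 0 0 3
Max pheromone 4 at (2,2)

Answer: (2,2)=4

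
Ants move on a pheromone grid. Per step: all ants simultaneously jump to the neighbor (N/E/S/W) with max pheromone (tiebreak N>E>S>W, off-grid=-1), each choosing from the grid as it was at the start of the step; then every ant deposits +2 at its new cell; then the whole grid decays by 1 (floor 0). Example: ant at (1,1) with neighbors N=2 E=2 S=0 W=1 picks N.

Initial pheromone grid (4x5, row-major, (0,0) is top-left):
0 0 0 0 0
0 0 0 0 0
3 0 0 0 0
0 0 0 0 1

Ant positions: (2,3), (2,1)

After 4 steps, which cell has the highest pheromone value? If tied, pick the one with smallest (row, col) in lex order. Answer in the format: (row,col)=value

Answer: (2,0)=3

Derivation:
Step 1: ant0:(2,3)->N->(1,3) | ant1:(2,1)->W->(2,0)
  grid max=4 at (2,0)
Step 2: ant0:(1,3)->N->(0,3) | ant1:(2,0)->N->(1,0)
  grid max=3 at (2,0)
Step 3: ant0:(0,3)->E->(0,4) | ant1:(1,0)->S->(2,0)
  grid max=4 at (2,0)
Step 4: ant0:(0,4)->S->(1,4) | ant1:(2,0)->N->(1,0)
  grid max=3 at (2,0)
Final grid:
  0 0 0 0 0
  1 0 0 0 1
  3 0 0 0 0
  0 0 0 0 0
Max pheromone 3 at (2,0)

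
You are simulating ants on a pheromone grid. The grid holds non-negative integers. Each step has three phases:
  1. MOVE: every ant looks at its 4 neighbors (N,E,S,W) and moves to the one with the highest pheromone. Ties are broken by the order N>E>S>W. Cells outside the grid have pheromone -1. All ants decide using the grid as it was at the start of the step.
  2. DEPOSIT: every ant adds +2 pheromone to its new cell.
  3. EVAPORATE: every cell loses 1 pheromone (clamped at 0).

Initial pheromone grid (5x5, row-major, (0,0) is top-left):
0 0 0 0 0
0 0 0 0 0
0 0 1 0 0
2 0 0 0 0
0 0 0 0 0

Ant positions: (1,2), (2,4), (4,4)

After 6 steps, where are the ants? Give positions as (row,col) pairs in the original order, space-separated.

Step 1: ant0:(1,2)->S->(2,2) | ant1:(2,4)->N->(1,4) | ant2:(4,4)->N->(3,4)
  grid max=2 at (2,2)
Step 2: ant0:(2,2)->N->(1,2) | ant1:(1,4)->N->(0,4) | ant2:(3,4)->N->(2,4)
  grid max=1 at (0,4)
Step 3: ant0:(1,2)->S->(2,2) | ant1:(0,4)->S->(1,4) | ant2:(2,4)->N->(1,4)
  grid max=3 at (1,4)
Step 4: ant0:(2,2)->N->(1,2) | ant1:(1,4)->N->(0,4) | ant2:(1,4)->N->(0,4)
  grid max=3 at (0,4)
Step 5: ant0:(1,2)->S->(2,2) | ant1:(0,4)->S->(1,4) | ant2:(0,4)->S->(1,4)
  grid max=5 at (1,4)
Step 6: ant0:(2,2)->N->(1,2) | ant1:(1,4)->N->(0,4) | ant2:(1,4)->N->(0,4)
  grid max=5 at (0,4)

(1,2) (0,4) (0,4)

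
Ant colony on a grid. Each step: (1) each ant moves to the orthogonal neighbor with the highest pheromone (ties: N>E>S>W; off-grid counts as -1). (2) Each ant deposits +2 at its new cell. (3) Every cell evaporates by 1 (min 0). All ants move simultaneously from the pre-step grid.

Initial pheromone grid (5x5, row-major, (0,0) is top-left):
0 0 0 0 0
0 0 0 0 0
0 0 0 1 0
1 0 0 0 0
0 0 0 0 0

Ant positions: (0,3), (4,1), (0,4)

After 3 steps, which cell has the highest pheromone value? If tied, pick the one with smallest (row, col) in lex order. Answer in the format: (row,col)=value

Answer: (0,4)=3

Derivation:
Step 1: ant0:(0,3)->E->(0,4) | ant1:(4,1)->N->(3,1) | ant2:(0,4)->S->(1,4)
  grid max=1 at (0,4)
Step 2: ant0:(0,4)->S->(1,4) | ant1:(3,1)->N->(2,1) | ant2:(1,4)->N->(0,4)
  grid max=2 at (0,4)
Step 3: ant0:(1,4)->N->(0,4) | ant1:(2,1)->N->(1,1) | ant2:(0,4)->S->(1,4)
  grid max=3 at (0,4)
Final grid:
  0 0 0 0 3
  0 1 0 0 3
  0 0 0 0 0
  0 0 0 0 0
  0 0 0 0 0
Max pheromone 3 at (0,4)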